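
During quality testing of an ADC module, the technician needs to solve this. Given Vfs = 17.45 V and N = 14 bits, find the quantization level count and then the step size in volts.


Step 1 — number of quantization levels:
L = 2^N = 2^14 = 16384

Step 2 — LSB step size:
delta = Vfs / L
      = 17.45 / 16384
      = 0.00106506 V

Levels = 16384; step size = 0.00106506 V


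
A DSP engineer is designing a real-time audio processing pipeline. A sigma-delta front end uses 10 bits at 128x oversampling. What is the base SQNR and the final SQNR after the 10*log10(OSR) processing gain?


Step 1 — baseline SQNR at Nyquist:
SQNR_base = 6.02*N + 1.76
          = 6.02*10 + 1.76
          = 61.96 dB

Step 2 — oversampling processing gain:
G = 10*log10(OSR) = 10*log10(128) = 21.07 dB

Step 3 — total:
SQNR_total = 61.96 + 21.07 = 83.03 dB

Base SQNR = 61.96 dB; oversampled SQNR = 83.03 dB


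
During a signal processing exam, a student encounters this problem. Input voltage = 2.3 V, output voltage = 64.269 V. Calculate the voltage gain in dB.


Voltage gain in dB:
G = 20 * log10(Vout / Vin)
  = 20 * log10(64.269 / 2.3)
  = 20 * log10(27.943043)
  = 20 * 1.446274
  = 28.93 dB

28.93 dB


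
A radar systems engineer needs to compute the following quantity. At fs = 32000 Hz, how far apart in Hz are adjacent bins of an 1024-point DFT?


DFT frequency resolution:
df = fs / N
   = 32000 / 1024
   = 31.25 Hz

31.25 Hz


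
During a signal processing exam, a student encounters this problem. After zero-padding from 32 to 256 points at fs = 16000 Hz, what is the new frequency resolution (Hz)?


Frequency resolution after zero-padding:
N_padded = 32 * 8 = 256
df = fs / N_padded
   = 16000 / 256
   = 62.5 Hz

62.5 Hz


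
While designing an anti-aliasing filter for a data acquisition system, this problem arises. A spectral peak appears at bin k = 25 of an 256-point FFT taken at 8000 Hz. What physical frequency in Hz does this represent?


Frequency of DFT bin k:
f_k = k * fs / N
    = 25 * 8000 / 256
    = 200000 / 256
    = 781.25 Hz

781.25 Hz


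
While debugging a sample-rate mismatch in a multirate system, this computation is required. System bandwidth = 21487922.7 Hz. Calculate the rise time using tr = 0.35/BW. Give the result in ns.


Rise time from bandwidth relationship:
tr = 0.35 / BW
   = 0.35 / 21487922.7
   = 1.628821943e-08 s
   = 16.2882 ns

16.2882 ns


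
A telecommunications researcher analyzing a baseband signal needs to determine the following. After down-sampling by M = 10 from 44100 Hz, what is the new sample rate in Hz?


Decimation reduces the sample rate:
fs_out = fs_in / M
       = 44100 / 10
       = 4410.0 Hz

4410.0 Hz


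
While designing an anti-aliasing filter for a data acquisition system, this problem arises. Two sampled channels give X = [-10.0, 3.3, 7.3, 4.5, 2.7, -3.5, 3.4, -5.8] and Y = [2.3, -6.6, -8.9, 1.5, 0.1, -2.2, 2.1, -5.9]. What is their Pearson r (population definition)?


Pearson correlation coefficient (population):
r = cov(X,Y) / (std(X) * std(Y))
Mean X = 0.2375, Mean Y = -2.2
Cov(X,Y) = -6.18625
Std(X) = 5.575827, Std(Y) = 4.117949
r = -0.2694

-0.2694


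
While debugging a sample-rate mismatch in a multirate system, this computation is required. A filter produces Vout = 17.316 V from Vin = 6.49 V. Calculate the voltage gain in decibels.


Voltage gain in dB:
G = 20 * log10(Vout / Vin)
  = 20 * log10(17.316 / 6.49)
  = 20 * log10(2.668105)
  = 20 * 0.426203
  = 8.52 dB

8.52 dB


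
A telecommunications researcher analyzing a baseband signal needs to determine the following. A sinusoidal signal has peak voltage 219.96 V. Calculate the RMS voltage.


RMS voltage for a sinusoidal waveform:
V_rms = V_peak / sqrt(2)
      = 219.96 / 1.414214
      = 155.535 V

155.535 V


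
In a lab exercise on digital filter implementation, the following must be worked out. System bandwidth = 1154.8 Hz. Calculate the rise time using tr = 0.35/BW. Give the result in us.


Rise time from bandwidth relationship:
tr = 0.35 / BW
   = 0.35 / 1154.8
   = 0.0003030827849 s
   = 303.0828 us

303.0828 us


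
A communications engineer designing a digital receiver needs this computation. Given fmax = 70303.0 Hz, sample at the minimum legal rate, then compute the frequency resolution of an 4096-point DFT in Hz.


Step 1 — Nyquist sampling rate:
fs = 2 * fmax = 2 * 70303.0 = 140606.0 Hz

Step 2 — DFT bin spacing:
df = fs / N = 140606.0 / 4096 = 34.3276 Hz

34.3276 Hz


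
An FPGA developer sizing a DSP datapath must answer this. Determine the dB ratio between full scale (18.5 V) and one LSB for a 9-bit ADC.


Dynamic range from full-scale to LSB:
V_min = V_max / 2^bits = 18.5 / 2^9
DR = 20 * log10(V_max / V_min)
   = 20 * log10(2^9)
   = 20 * 9 * log10(2)
   = 54.19 dB

54.19 dB


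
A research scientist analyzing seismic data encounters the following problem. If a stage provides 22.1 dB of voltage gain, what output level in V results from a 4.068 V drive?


Output voltage from dB gain:
V_out = V_in * 10^(gain_dB / 20)
      = 4.068 * 10^(22.1 / 20)
      = 4.068 * 12.735031
      = 51.8061 V

51.8061 V


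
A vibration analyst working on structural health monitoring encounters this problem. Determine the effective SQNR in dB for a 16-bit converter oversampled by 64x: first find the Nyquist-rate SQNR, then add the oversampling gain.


Step 1 — baseline SQNR at Nyquist:
SQNR_base = 6.02*N + 1.76
          = 6.02*16 + 1.76
          = 98.08 dB

Step 2 — oversampling processing gain:
G = 10*log10(OSR) = 10*log10(64) = 18.06 dB

Step 3 — total:
SQNR_total = 98.08 + 18.06 = 116.14 dB

Base SQNR = 98.08 dB; oversampled SQNR = 116.14 dB


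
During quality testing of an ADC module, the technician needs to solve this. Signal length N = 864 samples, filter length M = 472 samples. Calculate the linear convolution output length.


Linear convolution output length:
L = N + M - 1
  = 864 + 472 - 1
  = 1335 samples

1335


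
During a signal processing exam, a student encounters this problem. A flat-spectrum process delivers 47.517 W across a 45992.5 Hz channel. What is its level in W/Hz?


Power spectral density:
PSD = P / BW
    = 47.517 / 45992.5
    = 0.00103315 W/Hz

0.00103315 W/Hz


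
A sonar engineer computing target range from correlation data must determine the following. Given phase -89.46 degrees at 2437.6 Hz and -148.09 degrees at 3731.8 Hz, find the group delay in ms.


Group delay from phase difference:
tau = -d(phi)/d(omega)
d(phi) = -58.63 deg = -1.023287 rad
d(omega) = 2*pi*(3731.8 - 2437.6) = 8131.6984 rad/s
tau = -(-1.023287) / 8131.6984
    = 0.1258 ms

0.1258 ms


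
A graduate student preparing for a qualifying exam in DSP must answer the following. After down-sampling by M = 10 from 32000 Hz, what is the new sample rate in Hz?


Decimation reduces the sample rate:
fs_out = fs_in / M
       = 32000 / 10
       = 3200.0 Hz

3200.0 Hz


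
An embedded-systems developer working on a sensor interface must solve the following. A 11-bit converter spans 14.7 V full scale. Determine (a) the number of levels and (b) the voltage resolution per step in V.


Step 1 — number of quantization levels:
L = 2^N = 2^11 = 2048

Step 2 — LSB step size:
delta = Vfs / L
      = 14.7 / 2048
      = 0.00717773 V

Levels = 2048; step size = 0.00717773 V


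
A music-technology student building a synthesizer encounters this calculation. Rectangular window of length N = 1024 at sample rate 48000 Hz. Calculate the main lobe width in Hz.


Main lobe width for a rectangular window:
Width = 2 * fs / N
      = 2 * 48000 / 1024
      = 96000 / 1024
      = 93.75 Hz

93.75 Hz


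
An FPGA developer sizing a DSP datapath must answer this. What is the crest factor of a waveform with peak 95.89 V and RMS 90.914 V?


Crest factor is the ratio of peak to RMS:
CF = V_peak / V_rms
   = 95.89 / 90.914
   = 1.0547

1.0547


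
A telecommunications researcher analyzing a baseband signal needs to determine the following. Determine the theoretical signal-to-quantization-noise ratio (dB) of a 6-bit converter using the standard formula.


Theoretical SNR for a full-scale sinusoid:
SNR = 6.02 * N + 1.76
    = 6.02 * 6 + 1.76
    = 36.12 + 1.76
    = 37.88 dB

37.88 dB


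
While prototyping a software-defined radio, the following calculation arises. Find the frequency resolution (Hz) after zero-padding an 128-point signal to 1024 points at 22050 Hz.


Frequency resolution after zero-padding:
N_padded = 128 * 8 = 1024
df = fs / N_padded
   = 22050 / 1024
   = 21.5332 Hz

21.5332 Hz


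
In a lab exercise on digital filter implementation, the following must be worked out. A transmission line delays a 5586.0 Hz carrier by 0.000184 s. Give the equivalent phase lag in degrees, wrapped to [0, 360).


Phase shift from frequency and time delay:
phi = 360 * f * t_delay
    = 360 * 5586.0 * 0.000184
    = 370.02 degrees
    mod 360 = 10.02 degrees

10.02 degrees


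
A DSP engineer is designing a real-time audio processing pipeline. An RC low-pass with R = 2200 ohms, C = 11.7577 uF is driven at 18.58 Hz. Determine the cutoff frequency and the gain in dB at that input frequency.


Step 1 — cutoff frequency:
fc = 1 / (2*pi*R*C)
C = 11.7577 uF = 1.17577e-05 F
fc = 1 / (2*pi*2200*1.17577e-05)
   = 6.15283 Hz

Step 2 — magnitude at f = 18.58 Hz:
|H(f)| = 1 / sqrt(1 + (f/fc)^2)
f/fc = 18.58 / 6.15283 = 3.019749
|H| = 1 / sqrt(1 + 9.118884) = 0.3143646
|H|_dB = 20*log10(0.3143646) = -10.05 dB

fc = 6.15283 Hz; |H(18.58 Hz)| = -10.05 dB


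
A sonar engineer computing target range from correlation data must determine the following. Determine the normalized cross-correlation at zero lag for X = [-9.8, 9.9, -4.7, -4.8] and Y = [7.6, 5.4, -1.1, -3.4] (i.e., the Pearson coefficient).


Pearson correlation coefficient (population):
r = cov(X,Y) / (std(X) * std(Y))
Mean X = -2.35, Mean Y = 2.125
Cov(X,Y) = 5.11125
Std(X) = 7.366987, Std(Y) = 4.517397
r = 0.1536

0.1536


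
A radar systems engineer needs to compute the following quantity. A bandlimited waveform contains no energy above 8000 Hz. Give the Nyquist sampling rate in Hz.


The Nyquist rate is twice the maximum frequency component.
fs_min = 2 * fmax
      = 2 * 8000
      = 16000 Hz

16000


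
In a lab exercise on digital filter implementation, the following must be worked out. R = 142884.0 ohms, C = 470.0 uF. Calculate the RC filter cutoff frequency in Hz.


Cutoff frequency of a first-order RC filter:
fc = 1 / (2 * pi * R * C)
C = 470.0 uF = 0.00047 F
fc = 1 / (2 * pi * 142884.0 * 0.00047)
   = 1 / 421.95032523259
   = 0.00237 Hz

0.00237 Hz


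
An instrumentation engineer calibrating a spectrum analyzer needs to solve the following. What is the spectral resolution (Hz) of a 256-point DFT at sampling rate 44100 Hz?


DFT frequency resolution:
df = fs / N
   = 44100 / 256
   = 172.2656 Hz

172.2656 Hz


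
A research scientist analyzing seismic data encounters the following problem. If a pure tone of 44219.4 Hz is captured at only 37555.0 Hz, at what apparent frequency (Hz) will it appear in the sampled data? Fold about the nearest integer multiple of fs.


Compute the nearest integer multiple of fs to the signal:
n = round(44219.4 / 37555.0) = 1
f_alias = |44219.4 - 1 * 37555.0|
        = |44219.4 - 37555.0|
        = 6664.4 Hz

6664.4


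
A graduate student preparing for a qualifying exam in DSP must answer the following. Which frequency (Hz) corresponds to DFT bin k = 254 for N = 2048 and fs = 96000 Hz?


Frequency of DFT bin k:
f_k = k * fs / N
    = 254 * 96000 / 2048
    = 24384000 / 2048
    = 11906.25 Hz

11906.25 Hz


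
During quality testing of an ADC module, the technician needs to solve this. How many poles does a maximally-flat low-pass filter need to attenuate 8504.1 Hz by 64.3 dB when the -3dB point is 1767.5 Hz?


Butterworth filter order formula:
n = log10(10^(A/10) - 1) / (2 * log10(f_stop/f_pass))
10^(64.3/10) - 1 = 2691533.8039
f_stop/f_pass = 8504.1 / 1767.5 = 4.8114
n = 4.7122 -> ceil = 5

5


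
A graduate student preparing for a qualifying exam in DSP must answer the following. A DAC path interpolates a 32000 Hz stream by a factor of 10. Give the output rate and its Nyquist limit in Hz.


Step 1 — output sample rate after interpolation by L:
fs_out = L * fs_in = 10 * 32000 = 320000 Hz

Step 2 — Nyquist frequency of the output stream:
f_Nyq = fs_out / 2 = 320000 / 2 = 160000.0 Hz

fs_out = 320000 Hz; f_Nyquist = 160000.0 Hz


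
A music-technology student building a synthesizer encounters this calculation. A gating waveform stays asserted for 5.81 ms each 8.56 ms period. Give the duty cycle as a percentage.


Duty cycle as a percentage:
DC = (t_on / T) * 100
   = (5.81 / 8.56) * 100
   = 0.678738 * 100
   = 67.87 %

67.87 %


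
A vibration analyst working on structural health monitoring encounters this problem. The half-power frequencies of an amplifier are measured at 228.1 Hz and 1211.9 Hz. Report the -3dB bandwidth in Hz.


Bandwidth is the difference of -3dB frequencies:
BW = f_high - f_low
   = 1211.9 - 228.1
   = 983.8 Hz

983.8 Hz


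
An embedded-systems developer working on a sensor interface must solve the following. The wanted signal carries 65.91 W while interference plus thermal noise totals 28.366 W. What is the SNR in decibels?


SNR in decibels:
SNR = 10 * log10(Ps / Pn)
    = 10 * log10(65.91 / 28.366)
    = 10 * log10(2.3236)
    = 10 * 0.3662
    = 3.66 dB

3.66 dB


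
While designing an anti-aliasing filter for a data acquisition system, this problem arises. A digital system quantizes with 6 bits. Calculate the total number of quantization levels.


Number of quantization levels = 2^N
= 2^6
= 64

64


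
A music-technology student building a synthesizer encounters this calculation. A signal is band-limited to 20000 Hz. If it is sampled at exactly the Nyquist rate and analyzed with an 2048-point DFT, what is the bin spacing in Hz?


Step 1 — Nyquist sampling rate:
fs = 2 * fmax = 2 * 20000 = 40000 Hz

Step 2 — DFT bin spacing:
df = fs / N = 40000 / 2048 = 19.5312 Hz

19.5312 Hz


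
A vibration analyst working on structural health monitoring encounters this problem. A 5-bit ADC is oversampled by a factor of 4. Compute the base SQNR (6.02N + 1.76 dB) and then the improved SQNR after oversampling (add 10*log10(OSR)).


Step 1 — baseline SQNR at Nyquist:
SQNR_base = 6.02*N + 1.76
          = 6.02*5 + 1.76
          = 31.86 dB

Step 2 — oversampling processing gain:
G = 10*log10(OSR) = 10*log10(4) = 6.02 dB

Step 3 — total:
SQNR_total = 31.86 + 6.02 = 37.88 dB

Base SQNR = 31.86 dB; oversampled SQNR = 37.88 dB


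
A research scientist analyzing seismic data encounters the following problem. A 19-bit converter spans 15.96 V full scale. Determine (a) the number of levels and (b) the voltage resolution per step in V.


Step 1 — number of quantization levels:
L = 2^N = 2^19 = 524288

Step 2 — LSB step size:
delta = Vfs / L
      = 15.96 / 524288
      = 3.044e-05 V

Levels = 524288; step size = 3.044e-05 V


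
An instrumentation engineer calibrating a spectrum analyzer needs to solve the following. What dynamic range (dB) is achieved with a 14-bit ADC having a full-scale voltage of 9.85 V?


Dynamic range from full-scale to LSB:
V_min = V_max / 2^bits = 9.85 / 2^14
DR = 20 * log10(V_max / V_min)
   = 20 * log10(2^14)
   = 20 * 14 * log10(2)
   = 84.29 dB

84.29 dB


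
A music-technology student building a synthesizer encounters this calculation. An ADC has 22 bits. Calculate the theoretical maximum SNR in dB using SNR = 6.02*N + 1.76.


Theoretical SNR for a full-scale sinusoid:
SNR = 6.02 * N + 1.76
    = 6.02 * 22 + 1.76
    = 132.44 + 1.76
    = 134.2 dB

134.2 dB


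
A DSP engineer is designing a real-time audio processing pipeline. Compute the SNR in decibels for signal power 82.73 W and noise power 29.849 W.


SNR in decibels:
SNR = 10 * log10(Ps / Pn)
    = 10 * log10(82.73 / 29.849)
    = 10 * log10(2.7716)
    = 10 * 0.4427
    = 4.43 dB

4.43 dB


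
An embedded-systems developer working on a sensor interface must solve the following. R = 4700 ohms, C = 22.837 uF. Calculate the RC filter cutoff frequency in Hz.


Cutoff frequency of a first-order RC filter:
fc = 1 / (2 * pi * R * C)
C = 22.837 uF = 2.2837e-05 F
fc = 1 / (2 * pi * 4700 * 2.2837e-05)
   = 1 / 0.67439878344228
   = 1.482802 Hz

1.482802 Hz


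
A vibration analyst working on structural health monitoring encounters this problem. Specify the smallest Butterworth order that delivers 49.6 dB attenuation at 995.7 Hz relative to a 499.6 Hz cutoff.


Butterworth filter order formula:
n = log10(10^(A/10) - 1) / (2 * log10(f_stop/f_pass))
10^(49.6/10) - 1 = 91200.0839
f_stop/f_pass = 995.7 / 499.6 = 1.993
n = 8.2803 -> ceil = 9

9


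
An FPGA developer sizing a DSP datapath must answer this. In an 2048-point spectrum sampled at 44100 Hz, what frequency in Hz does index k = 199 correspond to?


Frequency of DFT bin k:
f_k = k * fs / N
    = 199 * 44100 / 2048
    = 8775900 / 2048
    = 4285.107 Hz

4285.107 Hz


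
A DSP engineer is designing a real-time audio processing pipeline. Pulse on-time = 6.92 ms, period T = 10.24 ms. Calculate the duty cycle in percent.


Duty cycle as a percentage:
DC = (t_on / T) * 100
   = (6.92 / 10.24) * 100
   = 0.675781 * 100
   = 67.58 %

67.58 %


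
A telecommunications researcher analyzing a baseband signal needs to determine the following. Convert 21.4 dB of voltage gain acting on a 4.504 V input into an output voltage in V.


Output voltage from dB gain:
V_out = V_in * 10^(gain_dB / 20)
      = 4.504 * 10^(21.4 / 20)
      = 4.504 * 11.748976
      = 52.9174 V

52.9174 V


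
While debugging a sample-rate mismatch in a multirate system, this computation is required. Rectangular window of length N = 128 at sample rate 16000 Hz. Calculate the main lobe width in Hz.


Main lobe width for a rectangular window:
Width = 2 * fs / N
      = 2 * 16000 / 128
      = 32000 / 128
      = 250.0 Hz

250.0 Hz


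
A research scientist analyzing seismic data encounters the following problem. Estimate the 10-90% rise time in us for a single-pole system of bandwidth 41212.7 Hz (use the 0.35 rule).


Rise time from bandwidth relationship:
tr = 0.35 / BW
   = 0.35 / 41212.7
   = 8.492527789e-06 s
   = 8.4925 us

8.4925 us


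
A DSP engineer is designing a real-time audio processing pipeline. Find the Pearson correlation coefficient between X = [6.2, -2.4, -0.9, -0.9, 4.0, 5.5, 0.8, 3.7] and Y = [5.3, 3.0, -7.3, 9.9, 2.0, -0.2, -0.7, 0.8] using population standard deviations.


Pearson correlation coefficient (population):
r = cov(X,Y) / (std(X) * std(Y))
Mean X = 2.0, Mean Y = 1.6
Cov(X,Y) = 0.8775
Std(X) = 3.04959, Std(Y) = 4.651344
r = 0.0619

0.0619


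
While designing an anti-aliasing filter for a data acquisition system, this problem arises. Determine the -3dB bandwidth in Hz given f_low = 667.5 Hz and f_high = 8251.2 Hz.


Bandwidth is the difference of -3dB frequencies:
BW = f_high - f_low
   = 8251.2 - 667.5
   = 7583.7 Hz

7583.7 Hz


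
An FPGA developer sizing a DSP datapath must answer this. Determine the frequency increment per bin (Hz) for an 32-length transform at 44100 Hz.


DFT frequency resolution:
df = fs / N
   = 44100 / 32
   = 1378.125 Hz

1378.125 Hz


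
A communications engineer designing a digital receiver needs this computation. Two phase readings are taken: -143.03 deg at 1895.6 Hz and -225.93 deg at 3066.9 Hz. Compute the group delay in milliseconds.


Group delay from phase difference:
tau = -d(phi)/d(omega)
d(phi) = -82.9 deg = -1.446878 rad
d(omega) = 2*pi*(3066.9 - 1895.6) = 7359.495 rad/s
tau = -(-1.446878) / 7359.495
    = 0.1966 ms

0.1966 ms


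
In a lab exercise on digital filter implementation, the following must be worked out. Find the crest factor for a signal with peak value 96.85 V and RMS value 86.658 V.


Crest factor is the ratio of peak to RMS:
CF = V_peak / V_rms
   = 96.85 / 86.658
   = 1.1176

1.1176


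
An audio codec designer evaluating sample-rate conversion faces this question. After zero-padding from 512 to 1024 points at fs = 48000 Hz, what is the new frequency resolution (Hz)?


Frequency resolution after zero-padding:
N_padded = 512 * 2 = 1024
df = fs / N_padded
   = 48000 / 1024
   = 46.875 Hz

46.875 Hz


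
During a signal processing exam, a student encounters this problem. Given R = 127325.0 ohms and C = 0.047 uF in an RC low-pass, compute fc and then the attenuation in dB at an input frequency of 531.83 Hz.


Step 1 — cutoff frequency:
fc = 1 / (2*pi*R*C)
C = 0.047 uF = 4.7e-08 F
fc = 1 / (2*pi*127325.0*4.7e-08)
   = 26.5955 Hz

Step 2 — magnitude at f = 531.83 Hz:
|H(f)| = 1 / sqrt(1 + (f/fc)^2)
f/fc = 531.83 / 26.5955 = 19.996992
|H| = 1 / sqrt(1 + 399.879689) = 0.0499451
|H|_dB = 20*log10(0.0499451) = -26.03 dB

fc = 26.5955 Hz; |H(531.83 Hz)| = -26.03 dB


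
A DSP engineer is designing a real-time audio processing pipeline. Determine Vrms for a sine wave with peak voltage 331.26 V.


RMS voltage for a sinusoidal waveform:
V_rms = V_peak / sqrt(2)
      = 331.26 / 1.414214
      = 234.236 V

234.236 V


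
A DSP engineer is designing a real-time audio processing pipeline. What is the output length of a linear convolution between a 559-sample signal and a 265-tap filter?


Linear convolution output length:
L = N + M - 1
  = 559 + 265 - 1
  = 823 samples

823


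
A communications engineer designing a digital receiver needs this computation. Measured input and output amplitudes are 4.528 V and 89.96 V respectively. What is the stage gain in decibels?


Voltage gain in dB:
G = 20 * log10(Vout / Vin)
  = 20 * log10(89.96 / 4.528)
  = 20 * log10(19.867491)
  = 20 * 1.298143
  = 25.96 dB

25.96 dB


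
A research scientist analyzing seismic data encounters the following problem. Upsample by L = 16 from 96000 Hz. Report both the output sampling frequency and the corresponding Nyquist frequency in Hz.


Step 1 — output sample rate after interpolation by L:
fs_out = L * fs_in = 16 * 96000 = 1536000 Hz

Step 2 — Nyquist frequency of the output stream:
f_Nyq = fs_out / 2 = 1536000 / 2 = 768000.0 Hz

fs_out = 1536000 Hz; f_Nyquist = 768000.0 Hz


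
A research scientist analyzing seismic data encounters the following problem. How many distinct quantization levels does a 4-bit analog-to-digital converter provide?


Number of quantization levels = 2^N
= 2^4
= 16

16


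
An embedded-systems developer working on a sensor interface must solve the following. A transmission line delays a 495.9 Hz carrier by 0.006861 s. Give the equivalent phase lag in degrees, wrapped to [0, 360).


Phase shift from frequency and time delay:
phi = 360 * f * t_delay
    = 360 * 495.9 * 0.006861
    = 1224.85 degrees
    mod 360 = 144.85 degrees

144.85 degrees


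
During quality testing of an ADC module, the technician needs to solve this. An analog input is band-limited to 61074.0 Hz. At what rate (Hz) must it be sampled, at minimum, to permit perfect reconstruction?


The Nyquist rate is twice the maximum frequency component.
fs_min = 2 * fmax
      = 2 * 61074.0
      = 122148.0 Hz

122148.0


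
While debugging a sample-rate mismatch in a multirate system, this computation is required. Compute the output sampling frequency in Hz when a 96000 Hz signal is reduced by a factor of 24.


Decimation reduces the sample rate:
fs_out = fs_in / M
       = 96000 / 24
       = 4000.0 Hz

4000.0 Hz


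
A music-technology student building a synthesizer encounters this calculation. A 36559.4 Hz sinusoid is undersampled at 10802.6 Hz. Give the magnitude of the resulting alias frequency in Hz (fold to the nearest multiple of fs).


Compute the nearest integer multiple of fs to the signal:
n = round(36559.4 / 10802.6) = 3
f_alias = |36559.4 - 3 * 10802.6|
        = |36559.4 - 32407.8|
        = 4151.6 Hz

4151.6


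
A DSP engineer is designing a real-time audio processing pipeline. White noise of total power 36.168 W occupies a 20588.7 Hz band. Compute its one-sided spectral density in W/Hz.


Power spectral density:
PSD = P / BW
    = 36.168 / 20588.7
    = 0.00175669 W/Hz

0.00175669 W/Hz


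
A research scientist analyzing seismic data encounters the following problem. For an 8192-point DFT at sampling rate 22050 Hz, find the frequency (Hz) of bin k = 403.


Frequency of DFT bin k:
f_k = k * fs / N
    = 403 * 22050 / 8192
    = 8886150 / 8192
    = 1084.735 Hz

1084.735 Hz


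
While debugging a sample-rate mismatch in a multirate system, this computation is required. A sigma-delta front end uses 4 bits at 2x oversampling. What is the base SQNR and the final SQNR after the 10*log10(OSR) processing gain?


Step 1 — baseline SQNR at Nyquist:
SQNR_base = 6.02*N + 1.76
          = 6.02*4 + 1.76
          = 25.84 dB

Step 2 — oversampling processing gain:
G = 10*log10(OSR) = 10*log10(2) = 3.01 dB

Step 3 — total:
SQNR_total = 25.84 + 3.01 = 28.85 dB

Base SQNR = 25.84 dB; oversampled SQNR = 28.85 dB


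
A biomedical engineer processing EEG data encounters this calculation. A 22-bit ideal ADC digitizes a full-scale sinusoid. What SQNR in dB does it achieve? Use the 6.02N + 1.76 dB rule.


Theoretical SNR for a full-scale sinusoid:
SNR = 6.02 * N + 1.76
    = 6.02 * 22 + 1.76
    = 132.44 + 1.76
    = 134.2 dB

134.2 dB


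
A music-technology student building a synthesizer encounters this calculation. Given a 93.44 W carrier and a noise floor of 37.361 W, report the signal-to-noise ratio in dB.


SNR in decibels:
SNR = 10 * log10(Ps / Pn)
    = 10 * log10(93.44 / 37.361)
    = 10 * log10(2.501)
    = 10 * 0.3981
    = 3.98 dB

3.98 dB


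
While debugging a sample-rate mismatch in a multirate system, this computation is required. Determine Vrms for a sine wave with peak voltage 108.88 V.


RMS voltage for a sinusoidal waveform:
V_rms = V_peak / sqrt(2)
      = 108.88 / 1.414214
      = 76.99 V

76.99 V


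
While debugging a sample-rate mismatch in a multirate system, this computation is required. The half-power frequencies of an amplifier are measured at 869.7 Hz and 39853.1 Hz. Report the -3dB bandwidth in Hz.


Bandwidth is the difference of -3dB frequencies:
BW = f_high - f_low
   = 39853.1 - 869.7
   = 38983.4 Hz

38983.4 Hz


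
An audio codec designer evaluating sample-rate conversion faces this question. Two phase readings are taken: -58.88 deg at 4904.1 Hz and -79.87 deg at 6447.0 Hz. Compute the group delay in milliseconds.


Group delay from phase difference:
tau = -d(phi)/d(omega)
d(phi) = -20.99 deg = -0.366345 rad
d(omega) = 2*pi*(6447.0 - 4904.1) = 9694.3266 rad/s
tau = -(-0.366345) / 9694.3266
    = 0.0378 ms

0.0378 ms


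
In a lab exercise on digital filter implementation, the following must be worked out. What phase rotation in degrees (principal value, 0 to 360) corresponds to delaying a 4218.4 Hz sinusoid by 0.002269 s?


Phase shift from frequency and time delay:
phi = 360 * f * t_delay
    = 360 * 4218.4 * 0.002269
    = 3445.76 degrees
    mod 360 = 205.76 degrees

205.76 degrees


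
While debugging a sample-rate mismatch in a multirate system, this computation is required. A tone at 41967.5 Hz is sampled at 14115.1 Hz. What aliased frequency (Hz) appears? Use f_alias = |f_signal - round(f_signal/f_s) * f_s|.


Compute the nearest integer multiple of fs to the signal:
n = round(41967.5 / 14115.1) = 3
f_alias = |41967.5 - 3 * 14115.1|
        = |41967.5 - 42345.3|
        = 377.8 Hz

377.8


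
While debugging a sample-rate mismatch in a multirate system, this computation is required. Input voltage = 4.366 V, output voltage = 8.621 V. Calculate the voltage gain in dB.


Voltage gain in dB:
G = 20 * log10(Vout / Vin)
  = 20 * log10(8.621 / 4.366)
  = 20 * log10(1.974576)
  = 20 * 0.295474
  = 5.91 dB

5.91 dB


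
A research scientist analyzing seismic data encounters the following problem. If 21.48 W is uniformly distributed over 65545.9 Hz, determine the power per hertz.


Power spectral density:
PSD = P / BW
    = 21.48 / 65545.9
    = 0.00032771 W/Hz

0.00032771 W/Hz


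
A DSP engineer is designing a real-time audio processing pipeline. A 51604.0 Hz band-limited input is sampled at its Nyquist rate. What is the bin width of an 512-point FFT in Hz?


Step 1 — Nyquist sampling rate:
fs = 2 * fmax = 2 * 51604.0 = 103208.0 Hz

Step 2 — DFT bin spacing:
df = fs / N = 103208.0 / 512 = 201.5781 Hz

201.5781 Hz


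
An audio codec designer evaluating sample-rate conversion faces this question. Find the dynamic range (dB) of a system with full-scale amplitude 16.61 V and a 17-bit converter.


Dynamic range from full-scale to LSB:
V_min = V_max / 2^bits = 16.61 / 2^17
DR = 20 * log10(V_max / V_min)
   = 20 * log10(2^17)
   = 20 * 17 * log10(2)
   = 102.35 dB

102.35 dB


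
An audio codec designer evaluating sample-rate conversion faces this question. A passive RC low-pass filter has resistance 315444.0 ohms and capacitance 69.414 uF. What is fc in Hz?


Cutoff frequency of a first-order RC filter:
fc = 1 / (2 * pi * R * C)
C = 69.414 uF = 6.9414e-05 F
fc = 1 / (2 * pi * 315444.0 * 6.9414e-05)
   = 1 / 137.57806946252
   = 0.007269 Hz

0.007269 Hz


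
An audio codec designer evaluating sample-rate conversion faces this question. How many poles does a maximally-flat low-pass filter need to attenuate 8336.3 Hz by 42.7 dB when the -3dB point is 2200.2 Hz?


Butterworth filter order formula:
n = log10(10^(A/10) - 1) / (2 * log10(f_stop/f_pass))
10^(42.7/10) - 1 = 18619.8714
f_stop/f_pass = 8336.3 / 2200.2 = 3.7889
n = 3.6905 -> ceil = 4

4


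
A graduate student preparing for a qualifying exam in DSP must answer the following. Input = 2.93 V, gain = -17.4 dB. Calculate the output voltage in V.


Output voltage from dB gain:
V_out = V_in * 10^(gain_dB / 20)
      = 2.93 * 10^(-17.4 / 20)
      = 2.93 * 0.134896
      = 0.3952 V

0.3952 V


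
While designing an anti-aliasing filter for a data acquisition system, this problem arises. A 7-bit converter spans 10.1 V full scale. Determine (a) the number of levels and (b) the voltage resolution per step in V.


Step 1 — number of quantization levels:
L = 2^N = 2^7 = 128

Step 2 — LSB step size:
delta = Vfs / L
      = 10.1 / 128
      = 0.07890625 V

Levels = 128; step size = 0.07890625 V


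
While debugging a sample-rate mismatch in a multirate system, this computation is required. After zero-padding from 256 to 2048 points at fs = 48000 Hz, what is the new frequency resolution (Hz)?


Frequency resolution after zero-padding:
N_padded = 256 * 8 = 2048
df = fs / N_padded
   = 48000 / 2048
   = 23.4375 Hz

23.4375 Hz


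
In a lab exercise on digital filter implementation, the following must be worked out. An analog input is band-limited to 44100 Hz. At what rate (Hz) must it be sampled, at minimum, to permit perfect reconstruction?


The Nyquist rate is twice the maximum frequency component.
fs_min = 2 * fmax
      = 2 * 44100
      = 88200 Hz

88200


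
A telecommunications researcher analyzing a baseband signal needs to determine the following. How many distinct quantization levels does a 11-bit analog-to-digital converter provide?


Number of quantization levels = 2^N
= 2^11
= 2048

2048


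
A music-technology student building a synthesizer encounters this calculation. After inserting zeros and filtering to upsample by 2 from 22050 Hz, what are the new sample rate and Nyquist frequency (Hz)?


Step 1 — output sample rate after interpolation by L:
fs_out = L * fs_in = 2 * 22050 = 44100 Hz

Step 2 — Nyquist frequency of the output stream:
f_Nyq = fs_out / 2 = 44100 / 2 = 22050.0 Hz

fs_out = 44100 Hz; f_Nyquist = 22050.0 Hz


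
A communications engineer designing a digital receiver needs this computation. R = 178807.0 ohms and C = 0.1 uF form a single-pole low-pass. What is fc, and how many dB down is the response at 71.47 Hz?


Step 1 — cutoff frequency:
fc = 1 / (2*pi*R*C)
C = 0.1 uF = 1e-07 F
fc = 1 / (2*pi*178807.0*1e-07)
   = 8.90093 Hz

Step 2 — magnitude at f = 71.47 Hz:
|H(f)| = 1 / sqrt(1 + (f/fc)^2)
f/fc = 71.47 / 8.90093 = 8.029498
|H| = 1 / sqrt(1 + 64.472838) = 0.123586
|H|_dB = 20*log10(0.123586) = -18.16 dB

fc = 8.90093 Hz; |H(71.47 Hz)| = -18.16 dB


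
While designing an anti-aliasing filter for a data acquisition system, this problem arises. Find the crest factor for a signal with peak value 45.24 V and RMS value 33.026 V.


Crest factor is the ratio of peak to RMS:
CF = V_peak / V_rms
   = 45.24 / 33.026
   = 1.3698

1.3698


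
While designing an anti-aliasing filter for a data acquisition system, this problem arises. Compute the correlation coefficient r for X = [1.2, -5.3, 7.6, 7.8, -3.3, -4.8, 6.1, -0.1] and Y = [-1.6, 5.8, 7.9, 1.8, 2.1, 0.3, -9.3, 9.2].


Pearson correlation coefficient (population):
r = cov(X,Y) / (std(X) * std(Y))
Mean X = 1.15, Mean Y = 2.025
Cov(X,Y) = -5.40375
Std(X) = 5.107592, Std(Y) = 5.530314
r = -0.1913

-0.1913


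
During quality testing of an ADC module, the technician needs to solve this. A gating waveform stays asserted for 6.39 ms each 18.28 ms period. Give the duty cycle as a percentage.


Duty cycle as a percentage:
DC = (t_on / T) * 100
   = (6.39 / 18.28) * 100
   = 0.349562 * 100
   = 34.96 %

34.96 %


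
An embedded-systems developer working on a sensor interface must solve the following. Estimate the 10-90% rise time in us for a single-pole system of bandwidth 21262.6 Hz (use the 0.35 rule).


Rise time from bandwidth relationship:
tr = 0.35 / BW
   = 0.35 / 21262.6
   = 1.646082793e-05 s
   = 16.4608 us

16.4608 us


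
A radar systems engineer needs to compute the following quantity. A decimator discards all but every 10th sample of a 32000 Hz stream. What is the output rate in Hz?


Decimation reduces the sample rate:
fs_out = fs_in / M
       = 32000 / 10
       = 3200.0 Hz

3200.0 Hz


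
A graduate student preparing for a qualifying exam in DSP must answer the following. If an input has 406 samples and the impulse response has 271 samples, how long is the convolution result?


Linear convolution output length:
L = N + M - 1
  = 406 + 271 - 1
  = 676 samples

676


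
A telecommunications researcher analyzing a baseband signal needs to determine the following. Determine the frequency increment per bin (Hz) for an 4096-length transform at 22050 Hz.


DFT frequency resolution:
df = fs / N
   = 22050 / 4096
   = 5.3833 Hz

5.3833 Hz


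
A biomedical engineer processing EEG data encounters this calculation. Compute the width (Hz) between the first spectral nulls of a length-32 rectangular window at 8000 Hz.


Main lobe width for a rectangular window:
Width = 2 * fs / N
      = 2 * 8000 / 32
      = 16000 / 32
      = 500.0 Hz

500.0 Hz


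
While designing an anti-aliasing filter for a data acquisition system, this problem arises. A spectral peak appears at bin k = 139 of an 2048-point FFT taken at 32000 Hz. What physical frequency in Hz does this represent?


Frequency of DFT bin k:
f_k = k * fs / N
    = 139 * 32000 / 2048
    = 4448000 / 2048
    = 2171.875 Hz

2171.875 Hz


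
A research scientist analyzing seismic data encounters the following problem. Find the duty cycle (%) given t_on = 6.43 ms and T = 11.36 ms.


Duty cycle as a percentage:
DC = (t_on / T) * 100
   = (6.43 / 11.36) * 100
   = 0.566021 * 100
   = 56.6 %

56.6 %


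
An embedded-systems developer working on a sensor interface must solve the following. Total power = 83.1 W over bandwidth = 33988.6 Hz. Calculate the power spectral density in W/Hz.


Power spectral density:
PSD = P / BW
    = 83.1 / 33988.6
    = 0.00244494 W/Hz

0.00244494 W/Hz


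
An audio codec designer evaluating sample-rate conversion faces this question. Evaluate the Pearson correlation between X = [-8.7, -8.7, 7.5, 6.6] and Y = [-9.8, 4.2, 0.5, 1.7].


Pearson correlation coefficient (population):
r = cov(X,Y) / (std(X) * std(Y))
Mean X = -0.825, Mean Y = -0.85
Cov(X,Y) = 15.22125
Std(X) = 7.881426, Std(Y) = 5.3369
r = 0.3619

0.3619


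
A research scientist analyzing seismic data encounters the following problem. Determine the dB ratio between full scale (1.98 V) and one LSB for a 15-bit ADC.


Dynamic range from full-scale to LSB:
V_min = V_max / 2^bits = 1.98 / 2^15
DR = 20 * log10(V_max / V_min)
   = 20 * log10(2^15)
   = 20 * 15 * log10(2)
   = 90.31 dB

90.31 dB


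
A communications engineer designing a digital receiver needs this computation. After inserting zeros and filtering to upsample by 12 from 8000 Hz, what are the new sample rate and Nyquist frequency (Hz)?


Step 1 — output sample rate after interpolation by L:
fs_out = L * fs_in = 12 * 8000 = 96000 Hz

Step 2 — Nyquist frequency of the output stream:
f_Nyq = fs_out / 2 = 96000 / 2 = 48000.0 Hz

fs_out = 96000 Hz; f_Nyquist = 48000.0 Hz


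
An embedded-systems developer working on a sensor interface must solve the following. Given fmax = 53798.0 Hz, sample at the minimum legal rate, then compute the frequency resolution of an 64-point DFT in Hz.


Step 1 — Nyquist sampling rate:
fs = 2 * fmax = 2 * 53798.0 = 107596.0 Hz

Step 2 — DFT bin spacing:
df = fs / N = 107596.0 / 64 = 1681.1875 Hz

1681.1875 Hz


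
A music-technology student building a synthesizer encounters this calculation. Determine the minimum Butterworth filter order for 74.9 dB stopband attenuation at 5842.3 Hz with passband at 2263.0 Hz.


Butterworth filter order formula:
n = log10(10^(A/10) - 1) / (2 * log10(f_stop/f_pass))
10^(74.9/10) - 1 = 30902953.3251
f_stop/f_pass = 5842.3 / 2263.0 = 2.5817
n = 9.092 -> ceil = 10

10


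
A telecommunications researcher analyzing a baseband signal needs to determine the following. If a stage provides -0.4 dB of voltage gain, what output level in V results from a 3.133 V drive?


Output voltage from dB gain:
V_out = V_in * 10^(gain_dB / 20)
      = 3.133 * 10^(-0.4 / 20)
      = 3.133 * 0.954993
      = 2.992 V

2.992 V


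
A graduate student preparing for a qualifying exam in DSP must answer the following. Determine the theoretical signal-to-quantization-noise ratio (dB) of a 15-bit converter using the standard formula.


Theoretical SNR for a full-scale sinusoid:
SNR = 6.02 * N + 1.76
    = 6.02 * 15 + 1.76
    = 90.3 + 1.76
    = 92.06 dB

92.06 dB


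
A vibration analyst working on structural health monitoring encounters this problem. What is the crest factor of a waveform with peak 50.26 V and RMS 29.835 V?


Crest factor is the ratio of peak to RMS:
CF = V_peak / V_rms
   = 50.26 / 29.835
   = 1.6846

1.6846


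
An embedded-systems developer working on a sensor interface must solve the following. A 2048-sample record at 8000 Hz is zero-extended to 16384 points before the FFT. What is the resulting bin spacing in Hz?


Frequency resolution after zero-padding:
N_padded = 2048 * 8 = 16384
df = fs / N_padded
   = 8000 / 16384
   = 0.4883 Hz

0.4883 Hz


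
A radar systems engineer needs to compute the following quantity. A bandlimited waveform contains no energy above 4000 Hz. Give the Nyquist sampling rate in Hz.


The Nyquist rate is twice the maximum frequency component.
fs_min = 2 * fmax
      = 2 * 4000
      = 8000 Hz

8000


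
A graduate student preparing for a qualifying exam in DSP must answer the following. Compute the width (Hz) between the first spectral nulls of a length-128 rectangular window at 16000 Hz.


Main lobe width for a rectangular window:
Width = 2 * fs / N
      = 2 * 16000 / 128
      = 32000 / 128
      = 250.0 Hz

250.0 Hz


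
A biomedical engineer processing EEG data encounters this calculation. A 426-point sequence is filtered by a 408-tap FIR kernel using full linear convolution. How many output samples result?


Linear convolution output length:
L = N + M - 1
  = 426 + 408 - 1
  = 833 samples

833
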